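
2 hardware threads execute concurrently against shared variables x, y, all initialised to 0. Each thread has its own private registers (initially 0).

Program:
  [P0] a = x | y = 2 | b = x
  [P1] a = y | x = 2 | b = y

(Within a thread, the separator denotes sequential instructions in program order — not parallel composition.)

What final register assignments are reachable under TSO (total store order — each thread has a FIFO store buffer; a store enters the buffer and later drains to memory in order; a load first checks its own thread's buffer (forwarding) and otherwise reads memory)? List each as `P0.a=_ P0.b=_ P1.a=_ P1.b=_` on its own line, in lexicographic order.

P0.a=0 P0.b=0 P1.a=0 P1.b=0
P0.a=0 P0.b=0 P1.a=0 P1.b=2
P0.a=0 P0.b=0 P1.a=2 P1.b=2
P0.a=0 P0.b=2 P1.a=0 P1.b=0
P0.a=0 P0.b=2 P1.a=0 P1.b=2
P0.a=0 P0.b=2 P1.a=2 P1.b=2
P0.a=2 P0.b=2 P1.a=0 P1.b=0
P0.a=2 P0.b=2 P1.a=0 P1.b=2

outcome vector order: (P0.a,P0.b,P1.a,P1.b)
|TSO outcomes| = 8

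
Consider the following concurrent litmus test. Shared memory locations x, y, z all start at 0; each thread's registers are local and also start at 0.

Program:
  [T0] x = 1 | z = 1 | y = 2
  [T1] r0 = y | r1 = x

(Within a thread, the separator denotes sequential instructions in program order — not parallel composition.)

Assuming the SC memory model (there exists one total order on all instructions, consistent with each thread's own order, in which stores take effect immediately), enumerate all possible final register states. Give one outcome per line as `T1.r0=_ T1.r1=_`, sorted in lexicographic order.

T1.r0=0 T1.r1=0
T1.r0=0 T1.r1=1
T1.r0=2 T1.r1=1

outcome vector order: (T1.r0,T1.r1)
|SC outcomes| = 3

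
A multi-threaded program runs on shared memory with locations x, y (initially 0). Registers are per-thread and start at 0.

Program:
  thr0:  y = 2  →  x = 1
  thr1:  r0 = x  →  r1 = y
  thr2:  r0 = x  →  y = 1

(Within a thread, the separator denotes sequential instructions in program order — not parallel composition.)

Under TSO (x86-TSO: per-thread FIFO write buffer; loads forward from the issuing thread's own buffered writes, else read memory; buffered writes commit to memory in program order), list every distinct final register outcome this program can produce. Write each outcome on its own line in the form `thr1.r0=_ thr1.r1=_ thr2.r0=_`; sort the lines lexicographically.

outcome vector order: (thr1.r0,thr1.r1,thr2.r0)
|TSO outcomes| = 10

thr1.r0=0 thr1.r1=0 thr2.r0=0
thr1.r0=0 thr1.r1=0 thr2.r0=1
thr1.r0=0 thr1.r1=1 thr2.r0=0
thr1.r0=0 thr1.r1=1 thr2.r0=1
thr1.r0=0 thr1.r1=2 thr2.r0=0
thr1.r0=0 thr1.r1=2 thr2.r0=1
thr1.r0=1 thr1.r1=1 thr2.r0=0
thr1.r0=1 thr1.r1=1 thr2.r0=1
thr1.r0=1 thr1.r1=2 thr2.r0=0
thr1.r0=1 thr1.r1=2 thr2.r0=1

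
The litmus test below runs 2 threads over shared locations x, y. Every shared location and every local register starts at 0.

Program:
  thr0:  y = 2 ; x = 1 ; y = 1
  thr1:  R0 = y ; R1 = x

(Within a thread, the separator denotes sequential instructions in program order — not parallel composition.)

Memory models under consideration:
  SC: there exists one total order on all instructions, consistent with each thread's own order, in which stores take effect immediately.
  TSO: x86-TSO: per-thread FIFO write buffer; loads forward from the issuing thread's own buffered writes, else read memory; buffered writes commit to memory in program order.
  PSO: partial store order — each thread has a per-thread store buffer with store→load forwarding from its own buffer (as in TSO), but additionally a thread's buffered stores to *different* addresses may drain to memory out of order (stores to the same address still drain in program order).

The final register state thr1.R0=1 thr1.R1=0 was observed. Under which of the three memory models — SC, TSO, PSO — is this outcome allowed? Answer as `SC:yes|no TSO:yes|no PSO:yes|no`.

SC:no TSO:no PSO:yes

outcome vector order: (thr1.R0,thr1.R1)
SC: 5 outcomes — {0/0; 0/1; 1/1; 2/0; 2/1}
TSO: 5 outcomes — {0/0; 0/1; 1/1; 2/0; 2/1}
PSO: 6 outcomes — {0/0; 0/1; 1/0; 1/1; 2/0; 2/1}
target 1/0 ∈ {PSO}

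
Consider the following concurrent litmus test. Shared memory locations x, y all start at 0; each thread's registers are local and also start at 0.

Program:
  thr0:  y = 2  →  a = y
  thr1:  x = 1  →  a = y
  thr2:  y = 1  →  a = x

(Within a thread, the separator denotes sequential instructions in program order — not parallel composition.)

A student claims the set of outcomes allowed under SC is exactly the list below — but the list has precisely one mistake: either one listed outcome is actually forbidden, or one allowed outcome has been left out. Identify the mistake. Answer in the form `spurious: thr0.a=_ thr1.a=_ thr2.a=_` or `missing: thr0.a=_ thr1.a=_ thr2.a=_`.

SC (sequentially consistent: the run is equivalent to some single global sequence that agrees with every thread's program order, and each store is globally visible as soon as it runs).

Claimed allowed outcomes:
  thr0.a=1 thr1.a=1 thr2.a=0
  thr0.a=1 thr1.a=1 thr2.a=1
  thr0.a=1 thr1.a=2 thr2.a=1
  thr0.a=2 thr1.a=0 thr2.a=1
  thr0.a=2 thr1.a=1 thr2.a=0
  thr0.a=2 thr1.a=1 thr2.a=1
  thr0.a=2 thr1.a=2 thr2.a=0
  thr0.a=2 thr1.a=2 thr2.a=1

outcome vector order: (thr0.a,thr1.a,thr2.a)
SC: 9 outcomes — {(1,0,1), (1,1,0), (1,1,1), (1,2,1), (2,0,1), (2,1,0), (2,1,1), (2,2,0), (2,2,1)}
SC∖claimed = {(1,0,1)}

missing: thr0.a=1 thr1.a=0 thr2.a=1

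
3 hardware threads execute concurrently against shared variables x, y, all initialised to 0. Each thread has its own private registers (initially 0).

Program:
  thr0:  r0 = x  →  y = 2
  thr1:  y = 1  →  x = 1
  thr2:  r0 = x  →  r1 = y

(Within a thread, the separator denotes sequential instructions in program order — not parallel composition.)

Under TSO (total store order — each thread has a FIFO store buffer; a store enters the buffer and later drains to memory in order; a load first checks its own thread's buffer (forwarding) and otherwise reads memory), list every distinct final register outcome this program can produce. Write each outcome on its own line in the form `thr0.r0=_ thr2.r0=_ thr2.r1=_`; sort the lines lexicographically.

thr0.r0=0 thr2.r0=0 thr2.r1=0
thr0.r0=0 thr2.r0=0 thr2.r1=1
thr0.r0=0 thr2.r0=0 thr2.r1=2
thr0.r0=0 thr2.r0=1 thr2.r1=1
thr0.r0=0 thr2.r0=1 thr2.r1=2
thr0.r0=1 thr2.r0=0 thr2.r1=0
thr0.r0=1 thr2.r0=0 thr2.r1=1
thr0.r0=1 thr2.r0=0 thr2.r1=2
thr0.r0=1 thr2.r0=1 thr2.r1=1
thr0.r0=1 thr2.r0=1 thr2.r1=2

outcome vector order: (thr0.r0,thr2.r0,thr2.r1)
|TSO outcomes| = 10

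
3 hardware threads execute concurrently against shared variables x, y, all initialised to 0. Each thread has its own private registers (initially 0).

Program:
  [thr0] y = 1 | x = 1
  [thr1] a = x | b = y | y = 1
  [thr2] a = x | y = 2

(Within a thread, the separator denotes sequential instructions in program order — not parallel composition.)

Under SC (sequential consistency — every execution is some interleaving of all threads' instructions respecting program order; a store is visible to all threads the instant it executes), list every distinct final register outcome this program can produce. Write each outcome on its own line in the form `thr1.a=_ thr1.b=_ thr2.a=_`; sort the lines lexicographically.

outcome vector order: (thr1.a,thr1.b,thr2.a)
|SC outcomes| = 10

thr1.a=0 thr1.b=0 thr2.a=0
thr1.a=0 thr1.b=0 thr2.a=1
thr1.a=0 thr1.b=1 thr2.a=0
thr1.a=0 thr1.b=1 thr2.a=1
thr1.a=0 thr1.b=2 thr2.a=0
thr1.a=0 thr1.b=2 thr2.a=1
thr1.a=1 thr1.b=1 thr2.a=0
thr1.a=1 thr1.b=1 thr2.a=1
thr1.a=1 thr1.b=2 thr2.a=0
thr1.a=1 thr1.b=2 thr2.a=1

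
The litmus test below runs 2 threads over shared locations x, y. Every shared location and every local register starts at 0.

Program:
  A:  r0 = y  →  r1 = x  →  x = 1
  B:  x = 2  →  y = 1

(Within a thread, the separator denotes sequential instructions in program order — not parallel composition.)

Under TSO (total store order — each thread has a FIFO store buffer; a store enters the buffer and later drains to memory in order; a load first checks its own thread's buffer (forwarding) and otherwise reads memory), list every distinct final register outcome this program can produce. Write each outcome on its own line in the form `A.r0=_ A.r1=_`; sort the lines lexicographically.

A.r0=0 A.r1=0
A.r0=0 A.r1=2
A.r0=1 A.r1=2

outcome vector order: (A.r0,A.r1)
|TSO outcomes| = 3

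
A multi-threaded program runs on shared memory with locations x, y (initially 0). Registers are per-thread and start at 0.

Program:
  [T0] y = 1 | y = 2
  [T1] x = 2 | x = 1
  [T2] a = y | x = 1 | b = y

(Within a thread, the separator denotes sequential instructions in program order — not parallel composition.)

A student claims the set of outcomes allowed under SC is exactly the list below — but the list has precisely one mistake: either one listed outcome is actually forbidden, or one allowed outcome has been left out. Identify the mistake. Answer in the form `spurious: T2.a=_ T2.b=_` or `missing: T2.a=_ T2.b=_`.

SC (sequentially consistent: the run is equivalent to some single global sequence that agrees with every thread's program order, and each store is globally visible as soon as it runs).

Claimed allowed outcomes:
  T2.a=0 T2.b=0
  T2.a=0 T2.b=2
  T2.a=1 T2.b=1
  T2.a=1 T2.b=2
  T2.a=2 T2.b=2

missing: T2.a=0 T2.b=1

outcome vector order: (T2.a,T2.b)
SC: 6 outcomes — {<0 0>, <0 1>, <0 2>, <1 1>, <1 2>, <2 2>}
SC∖claimed = {<0 1>}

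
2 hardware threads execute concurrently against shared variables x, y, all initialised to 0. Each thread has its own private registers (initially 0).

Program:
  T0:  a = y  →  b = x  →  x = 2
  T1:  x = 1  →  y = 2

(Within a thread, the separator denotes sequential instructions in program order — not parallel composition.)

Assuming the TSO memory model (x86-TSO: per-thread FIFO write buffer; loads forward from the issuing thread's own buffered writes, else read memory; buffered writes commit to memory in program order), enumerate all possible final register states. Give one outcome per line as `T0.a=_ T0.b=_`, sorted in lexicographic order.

T0.a=0 T0.b=0
T0.a=0 T0.b=1
T0.a=2 T0.b=1

outcome vector order: (T0.a,T0.b)
|TSO outcomes| = 3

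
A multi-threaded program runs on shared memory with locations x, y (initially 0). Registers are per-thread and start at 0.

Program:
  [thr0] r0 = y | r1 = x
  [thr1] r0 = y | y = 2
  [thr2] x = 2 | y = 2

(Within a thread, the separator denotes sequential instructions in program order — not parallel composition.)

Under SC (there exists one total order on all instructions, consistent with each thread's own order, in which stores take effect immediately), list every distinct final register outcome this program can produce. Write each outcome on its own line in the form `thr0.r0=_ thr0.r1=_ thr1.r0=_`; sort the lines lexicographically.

outcome vector order: (thr0.r0,thr0.r1,thr1.r0)
|SC outcomes| = 7

thr0.r0=0 thr0.r1=0 thr1.r0=0
thr0.r0=0 thr0.r1=0 thr1.r0=2
thr0.r0=0 thr0.r1=2 thr1.r0=0
thr0.r0=0 thr0.r1=2 thr1.r0=2
thr0.r0=2 thr0.r1=0 thr1.r0=0
thr0.r0=2 thr0.r1=2 thr1.r0=0
thr0.r0=2 thr0.r1=2 thr1.r0=2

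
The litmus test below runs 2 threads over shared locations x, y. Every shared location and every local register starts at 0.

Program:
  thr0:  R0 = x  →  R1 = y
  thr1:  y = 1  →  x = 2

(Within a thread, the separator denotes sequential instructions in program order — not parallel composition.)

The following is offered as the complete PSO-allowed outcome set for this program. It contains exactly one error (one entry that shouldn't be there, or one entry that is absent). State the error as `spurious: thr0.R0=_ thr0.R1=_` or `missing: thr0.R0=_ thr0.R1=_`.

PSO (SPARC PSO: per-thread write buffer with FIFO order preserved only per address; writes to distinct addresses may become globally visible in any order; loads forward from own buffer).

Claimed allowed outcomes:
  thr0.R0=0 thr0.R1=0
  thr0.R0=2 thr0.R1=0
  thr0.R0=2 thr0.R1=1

outcome vector order: (thr0.R0,thr0.R1)
[PSO] allowed = {0/0 0/1 2/0 2/1}
PSO∖claimed = {0/1}

missing: thr0.R0=0 thr0.R1=1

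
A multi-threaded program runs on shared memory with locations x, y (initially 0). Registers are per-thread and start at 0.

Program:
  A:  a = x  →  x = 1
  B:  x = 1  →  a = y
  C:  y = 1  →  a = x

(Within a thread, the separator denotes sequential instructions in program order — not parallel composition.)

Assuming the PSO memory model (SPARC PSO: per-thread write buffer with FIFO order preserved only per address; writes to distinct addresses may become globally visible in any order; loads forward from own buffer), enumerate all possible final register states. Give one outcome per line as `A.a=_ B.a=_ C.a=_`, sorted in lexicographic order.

A.a=0 B.a=0 C.a=0
A.a=0 B.a=0 C.a=1
A.a=0 B.a=1 C.a=0
A.a=0 B.a=1 C.a=1
A.a=1 B.a=0 C.a=0
A.a=1 B.a=0 C.a=1
A.a=1 B.a=1 C.a=0
A.a=1 B.a=1 C.a=1

outcome vector order: (A.a,B.a,C.a)
|PSO outcomes| = 8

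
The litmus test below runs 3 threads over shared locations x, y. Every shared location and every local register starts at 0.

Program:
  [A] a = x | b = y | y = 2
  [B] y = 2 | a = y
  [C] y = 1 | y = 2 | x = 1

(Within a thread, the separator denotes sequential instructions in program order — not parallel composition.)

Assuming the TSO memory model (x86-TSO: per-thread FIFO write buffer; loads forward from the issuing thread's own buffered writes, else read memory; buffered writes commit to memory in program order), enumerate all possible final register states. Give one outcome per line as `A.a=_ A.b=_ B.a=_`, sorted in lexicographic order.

outcome vector order: (A.a,A.b,B.a)
|TSO outcomes| = 8

A.a=0 A.b=0 B.a=1
A.a=0 A.b=0 B.a=2
A.a=0 A.b=1 B.a=1
A.a=0 A.b=1 B.a=2
A.a=0 A.b=2 B.a=1
A.a=0 A.b=2 B.a=2
A.a=1 A.b=2 B.a=1
A.a=1 A.b=2 B.a=2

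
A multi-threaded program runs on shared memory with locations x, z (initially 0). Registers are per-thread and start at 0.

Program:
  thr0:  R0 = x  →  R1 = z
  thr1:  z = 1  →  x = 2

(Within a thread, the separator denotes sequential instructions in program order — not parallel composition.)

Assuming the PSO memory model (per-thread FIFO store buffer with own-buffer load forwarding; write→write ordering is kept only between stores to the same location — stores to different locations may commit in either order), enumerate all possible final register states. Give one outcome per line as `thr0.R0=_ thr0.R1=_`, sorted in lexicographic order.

outcome vector order: (thr0.R0,thr0.R1)
|PSO outcomes| = 4

thr0.R0=0 thr0.R1=0
thr0.R0=0 thr0.R1=1
thr0.R0=2 thr0.R1=0
thr0.R0=2 thr0.R1=1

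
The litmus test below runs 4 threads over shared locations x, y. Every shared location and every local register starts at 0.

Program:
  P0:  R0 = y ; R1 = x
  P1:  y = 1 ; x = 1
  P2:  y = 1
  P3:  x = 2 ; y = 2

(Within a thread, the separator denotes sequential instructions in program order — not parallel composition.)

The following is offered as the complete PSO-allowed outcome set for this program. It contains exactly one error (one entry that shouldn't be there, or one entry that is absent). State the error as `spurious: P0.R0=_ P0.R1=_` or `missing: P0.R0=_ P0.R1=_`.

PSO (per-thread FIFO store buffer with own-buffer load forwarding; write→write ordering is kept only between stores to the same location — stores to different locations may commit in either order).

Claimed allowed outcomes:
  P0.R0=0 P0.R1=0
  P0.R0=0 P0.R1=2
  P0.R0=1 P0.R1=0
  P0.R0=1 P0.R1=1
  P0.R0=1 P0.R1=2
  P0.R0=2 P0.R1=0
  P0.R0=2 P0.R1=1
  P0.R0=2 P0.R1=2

missing: P0.R0=0 P0.R1=1

outcome vector order: (P0.R0,P0.R1)
[PSO] allowed = {00; 01; 02; 10; 11; 12; 20; 21; 22}
PSO∖claimed = {01}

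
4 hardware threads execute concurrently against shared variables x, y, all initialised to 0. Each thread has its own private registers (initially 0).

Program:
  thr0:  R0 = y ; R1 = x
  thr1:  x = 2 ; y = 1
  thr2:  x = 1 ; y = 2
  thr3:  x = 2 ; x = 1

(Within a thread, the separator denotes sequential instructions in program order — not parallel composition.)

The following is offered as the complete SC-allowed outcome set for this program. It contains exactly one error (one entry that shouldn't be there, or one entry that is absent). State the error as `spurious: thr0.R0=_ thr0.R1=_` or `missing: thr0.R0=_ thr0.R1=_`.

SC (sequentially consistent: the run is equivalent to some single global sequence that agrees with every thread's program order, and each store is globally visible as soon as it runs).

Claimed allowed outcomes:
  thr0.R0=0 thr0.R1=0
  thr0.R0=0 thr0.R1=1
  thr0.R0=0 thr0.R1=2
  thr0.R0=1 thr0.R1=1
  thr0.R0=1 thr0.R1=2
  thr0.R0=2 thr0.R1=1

missing: thr0.R0=2 thr0.R1=2

outcome vector order: (thr0.R0,thr0.R1)
SC: 7 outcomes — {0/0 0/1 0/2 1/1 1/2 2/1 2/2}
SC∖claimed = {2/2}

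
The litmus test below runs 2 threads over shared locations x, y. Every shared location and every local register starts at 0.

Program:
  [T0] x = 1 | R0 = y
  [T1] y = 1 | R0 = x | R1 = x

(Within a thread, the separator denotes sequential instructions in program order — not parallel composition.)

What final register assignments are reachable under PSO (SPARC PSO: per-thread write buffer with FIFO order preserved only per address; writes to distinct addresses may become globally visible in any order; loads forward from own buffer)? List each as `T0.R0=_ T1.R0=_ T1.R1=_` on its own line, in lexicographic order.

T0.R0=0 T1.R0=0 T1.R1=0
T0.R0=0 T1.R0=0 T1.R1=1
T0.R0=0 T1.R0=1 T1.R1=1
T0.R0=1 T1.R0=0 T1.R1=0
T0.R0=1 T1.R0=0 T1.R1=1
T0.R0=1 T1.R0=1 T1.R1=1

outcome vector order: (T0.R0,T1.R0,T1.R1)
|PSO outcomes| = 6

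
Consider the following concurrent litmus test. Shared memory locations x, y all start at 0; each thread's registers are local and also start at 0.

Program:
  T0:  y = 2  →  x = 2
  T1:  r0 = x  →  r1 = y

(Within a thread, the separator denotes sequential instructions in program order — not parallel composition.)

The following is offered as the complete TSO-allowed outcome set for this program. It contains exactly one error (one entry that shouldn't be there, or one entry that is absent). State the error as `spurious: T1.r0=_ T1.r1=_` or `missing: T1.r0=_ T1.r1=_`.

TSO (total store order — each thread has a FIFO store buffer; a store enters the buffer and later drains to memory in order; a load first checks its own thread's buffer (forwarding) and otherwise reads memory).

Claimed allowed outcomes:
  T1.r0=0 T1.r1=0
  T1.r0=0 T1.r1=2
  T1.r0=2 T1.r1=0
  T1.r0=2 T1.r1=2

outcome vector order: (T1.r0,T1.r1)
TSO: 3 outcomes — {<0 0> <0 2> <2 2>}
claimed∖TSO = {<2 0>}

spurious: T1.r0=2 T1.r1=0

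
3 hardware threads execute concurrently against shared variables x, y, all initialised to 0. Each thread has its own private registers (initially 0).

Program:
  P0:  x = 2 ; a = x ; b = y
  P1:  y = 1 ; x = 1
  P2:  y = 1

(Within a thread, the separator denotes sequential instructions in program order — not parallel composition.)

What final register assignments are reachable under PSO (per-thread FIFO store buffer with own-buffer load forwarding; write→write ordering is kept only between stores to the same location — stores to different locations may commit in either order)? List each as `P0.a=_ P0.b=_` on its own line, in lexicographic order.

outcome vector order: (P0.a,P0.b)
|PSO outcomes| = 4

P0.a=1 P0.b=0
P0.a=1 P0.b=1
P0.a=2 P0.b=0
P0.a=2 P0.b=1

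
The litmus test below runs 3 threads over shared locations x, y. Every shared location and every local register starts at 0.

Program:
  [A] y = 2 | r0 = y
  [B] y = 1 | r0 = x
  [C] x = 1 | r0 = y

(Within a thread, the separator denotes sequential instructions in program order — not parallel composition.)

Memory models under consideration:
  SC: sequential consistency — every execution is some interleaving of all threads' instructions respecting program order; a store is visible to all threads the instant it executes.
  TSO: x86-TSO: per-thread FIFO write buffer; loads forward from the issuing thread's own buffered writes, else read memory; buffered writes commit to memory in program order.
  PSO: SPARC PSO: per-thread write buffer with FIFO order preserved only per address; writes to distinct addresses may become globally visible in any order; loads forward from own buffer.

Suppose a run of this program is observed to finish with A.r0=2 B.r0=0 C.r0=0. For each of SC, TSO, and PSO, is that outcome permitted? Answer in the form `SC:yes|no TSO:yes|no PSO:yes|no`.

SC:no TSO:yes PSO:yes

outcome vector order: (A.r0,B.r0,C.r0)
SC (9): (1,0,1) (1,1,0) (1,1,1) (1,1,2) (2,0,1) (2,0,2) (2,1,0) (2,1,1) (2,1,2)
TSO (12): (1,0,0) (1,0,1) (1,0,2) (1,1,0) (1,1,1) (1,1,2) (2,0,0) (2,0,1) (2,0,2) (2,1,0) (2,1,1) (2,1,2)
PSO (12): (1,0,0) (1,0,1) (1,0,2) (1,1,0) (1,1,1) (1,1,2) (2,0,0) (2,0,1) (2,0,2) (2,1,0) (2,1,1) (2,1,2)
target (2,0,0) ∈ {TSO,PSO}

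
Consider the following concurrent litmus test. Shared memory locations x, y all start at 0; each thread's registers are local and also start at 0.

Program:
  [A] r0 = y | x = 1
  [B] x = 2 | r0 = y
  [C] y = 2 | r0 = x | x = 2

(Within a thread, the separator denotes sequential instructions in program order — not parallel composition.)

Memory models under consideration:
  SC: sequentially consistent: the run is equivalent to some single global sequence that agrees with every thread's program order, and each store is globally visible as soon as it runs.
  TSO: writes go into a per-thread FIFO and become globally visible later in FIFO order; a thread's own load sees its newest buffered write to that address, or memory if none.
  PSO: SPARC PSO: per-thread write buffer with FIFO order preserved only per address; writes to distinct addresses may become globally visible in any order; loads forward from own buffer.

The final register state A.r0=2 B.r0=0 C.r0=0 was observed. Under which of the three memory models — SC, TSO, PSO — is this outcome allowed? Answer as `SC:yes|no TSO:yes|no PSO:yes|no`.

outcome vector order: (A.r0,B.r0,C.r0)
[SC] allowed = {001, 002, 020, 021, 022, 201, 202, 220, 221, 222}
[TSO] allowed = {000, 001, 002, 020, 021, 022, 200, 201, 202, 220, 221, 222}
[PSO] allowed = {000, 001, 002, 020, 021, 022, 200, 201, 202, 220, 221, 222}
target 200 ∈ {TSO,PSO}

SC:no TSO:yes PSO:yes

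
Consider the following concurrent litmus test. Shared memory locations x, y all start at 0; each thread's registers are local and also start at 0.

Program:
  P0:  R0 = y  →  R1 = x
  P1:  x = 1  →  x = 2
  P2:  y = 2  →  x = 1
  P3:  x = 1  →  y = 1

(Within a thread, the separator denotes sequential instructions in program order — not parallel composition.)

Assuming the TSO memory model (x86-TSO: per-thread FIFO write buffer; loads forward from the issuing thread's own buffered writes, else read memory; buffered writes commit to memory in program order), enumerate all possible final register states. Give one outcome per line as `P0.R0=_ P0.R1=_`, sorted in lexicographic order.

P0.R0=0 P0.R1=0
P0.R0=0 P0.R1=1
P0.R0=0 P0.R1=2
P0.R0=1 P0.R1=1
P0.R0=1 P0.R1=2
P0.R0=2 P0.R1=0
P0.R0=2 P0.R1=1
P0.R0=2 P0.R1=2

outcome vector order: (P0.R0,P0.R1)
|TSO outcomes| = 8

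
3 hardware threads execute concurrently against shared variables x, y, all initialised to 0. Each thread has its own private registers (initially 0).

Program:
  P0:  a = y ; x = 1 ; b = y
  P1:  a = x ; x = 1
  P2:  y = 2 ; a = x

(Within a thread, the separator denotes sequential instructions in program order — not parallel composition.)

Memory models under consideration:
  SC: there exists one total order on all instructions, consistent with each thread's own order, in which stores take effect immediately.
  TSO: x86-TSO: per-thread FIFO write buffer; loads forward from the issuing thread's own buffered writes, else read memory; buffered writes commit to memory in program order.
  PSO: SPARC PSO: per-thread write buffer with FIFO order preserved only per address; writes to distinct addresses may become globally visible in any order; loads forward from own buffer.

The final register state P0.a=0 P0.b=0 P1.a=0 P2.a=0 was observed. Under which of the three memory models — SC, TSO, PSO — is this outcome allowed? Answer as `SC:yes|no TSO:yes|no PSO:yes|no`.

SC:no TSO:yes PSO:yes

outcome vector order: (P0.a,P0.b,P1.a,P2.a)
SC (10): 0/0/0/1; 0/0/1/1; 0/2/0/0; 0/2/0/1; 0/2/1/0; 0/2/1/1; 2/2/0/0; 2/2/0/1; 2/2/1/0; 2/2/1/1
TSO (12): 0/0/0/0; 0/0/0/1; 0/0/1/0; 0/0/1/1; 0/2/0/0; 0/2/0/1; 0/2/1/0; 0/2/1/1; 2/2/0/0; 2/2/0/1; 2/2/1/0; 2/2/1/1
PSO (12): 0/0/0/0; 0/0/0/1; 0/0/1/0; 0/0/1/1; 0/2/0/0; 0/2/0/1; 0/2/1/0; 0/2/1/1; 2/2/0/0; 2/2/0/1; 2/2/1/0; 2/2/1/1
target 0/0/0/0 ∈ {TSO,PSO}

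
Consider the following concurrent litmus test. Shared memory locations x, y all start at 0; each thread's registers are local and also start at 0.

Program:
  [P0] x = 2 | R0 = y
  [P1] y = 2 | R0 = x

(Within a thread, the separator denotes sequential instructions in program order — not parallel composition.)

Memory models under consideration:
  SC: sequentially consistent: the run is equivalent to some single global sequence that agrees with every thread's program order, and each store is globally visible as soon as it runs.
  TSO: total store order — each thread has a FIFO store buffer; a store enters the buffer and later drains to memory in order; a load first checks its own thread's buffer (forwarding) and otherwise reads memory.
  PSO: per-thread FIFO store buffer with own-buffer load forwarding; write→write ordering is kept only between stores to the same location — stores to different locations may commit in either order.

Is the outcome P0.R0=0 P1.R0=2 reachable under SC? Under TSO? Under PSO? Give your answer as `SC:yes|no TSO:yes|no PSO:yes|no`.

outcome vector order: (P0.R0,P1.R0)
SC: 3 outcomes — {0/2 2/0 2/2}
TSO: 4 outcomes — {0/0 0/2 2/0 2/2}
PSO: 4 outcomes — {0/0 0/2 2/0 2/2}
target 0/2 ∈ {SC,TSO,PSO}

SC:yes TSO:yes PSO:yes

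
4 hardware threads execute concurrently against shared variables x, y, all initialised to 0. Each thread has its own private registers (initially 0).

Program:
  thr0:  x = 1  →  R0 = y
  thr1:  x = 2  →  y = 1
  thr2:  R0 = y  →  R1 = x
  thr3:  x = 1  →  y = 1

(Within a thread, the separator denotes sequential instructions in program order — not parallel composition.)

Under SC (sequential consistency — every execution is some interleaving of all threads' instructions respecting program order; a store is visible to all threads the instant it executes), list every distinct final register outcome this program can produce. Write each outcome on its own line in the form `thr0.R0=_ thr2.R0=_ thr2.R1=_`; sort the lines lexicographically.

thr0.R0=0 thr2.R0=0 thr2.R1=0
thr0.R0=0 thr2.R0=0 thr2.R1=1
thr0.R0=0 thr2.R0=0 thr2.R1=2
thr0.R0=0 thr2.R0=1 thr2.R1=1
thr0.R0=0 thr2.R0=1 thr2.R1=2
thr0.R0=1 thr2.R0=0 thr2.R1=0
thr0.R0=1 thr2.R0=0 thr2.R1=1
thr0.R0=1 thr2.R0=0 thr2.R1=2
thr0.R0=1 thr2.R0=1 thr2.R1=1
thr0.R0=1 thr2.R0=1 thr2.R1=2

outcome vector order: (thr0.R0,thr2.R0,thr2.R1)
|SC outcomes| = 10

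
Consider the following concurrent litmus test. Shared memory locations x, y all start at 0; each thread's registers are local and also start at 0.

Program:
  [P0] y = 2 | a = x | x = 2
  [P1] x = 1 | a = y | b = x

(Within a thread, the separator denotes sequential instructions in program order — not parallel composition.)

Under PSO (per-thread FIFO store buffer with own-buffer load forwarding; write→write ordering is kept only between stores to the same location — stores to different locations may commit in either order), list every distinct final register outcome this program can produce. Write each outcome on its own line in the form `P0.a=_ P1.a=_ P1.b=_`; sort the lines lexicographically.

outcome vector order: (P0.a,P1.a,P1.b)
|PSO outcomes| = 8

P0.a=0 P1.a=0 P1.b=1
P0.a=0 P1.a=0 P1.b=2
P0.a=0 P1.a=2 P1.b=1
P0.a=0 P1.a=2 P1.b=2
P0.a=1 P1.a=0 P1.b=1
P0.a=1 P1.a=0 P1.b=2
P0.a=1 P1.a=2 P1.b=1
P0.a=1 P1.a=2 P1.b=2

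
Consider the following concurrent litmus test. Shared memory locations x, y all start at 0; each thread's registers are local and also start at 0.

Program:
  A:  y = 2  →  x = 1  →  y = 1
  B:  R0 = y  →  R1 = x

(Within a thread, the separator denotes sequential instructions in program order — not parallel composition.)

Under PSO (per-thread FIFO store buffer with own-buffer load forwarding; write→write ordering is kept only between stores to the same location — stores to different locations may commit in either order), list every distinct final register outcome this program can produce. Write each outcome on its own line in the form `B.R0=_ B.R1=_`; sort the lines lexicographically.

B.R0=0 B.R1=0
B.R0=0 B.R1=1
B.R0=1 B.R1=0
B.R0=1 B.R1=1
B.R0=2 B.R1=0
B.R0=2 B.R1=1

outcome vector order: (B.R0,B.R1)
|PSO outcomes| = 6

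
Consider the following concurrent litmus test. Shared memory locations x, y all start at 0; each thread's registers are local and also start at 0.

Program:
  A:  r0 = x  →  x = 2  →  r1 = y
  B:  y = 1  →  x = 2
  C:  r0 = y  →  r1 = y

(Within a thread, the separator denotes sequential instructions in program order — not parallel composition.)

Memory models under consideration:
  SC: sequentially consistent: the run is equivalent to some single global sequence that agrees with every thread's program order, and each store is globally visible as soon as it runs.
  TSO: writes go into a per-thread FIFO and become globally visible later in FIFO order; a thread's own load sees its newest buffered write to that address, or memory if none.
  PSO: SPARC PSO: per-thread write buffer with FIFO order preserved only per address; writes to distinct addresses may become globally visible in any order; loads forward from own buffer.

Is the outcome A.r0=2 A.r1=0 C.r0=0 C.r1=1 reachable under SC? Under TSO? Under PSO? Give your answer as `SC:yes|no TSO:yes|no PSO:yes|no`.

outcome vector order: (A.r0,A.r1,C.r0,C.r1)
SC: 9 outcomes — {0000, 0001, 0011, 0100, 0101, 0111, 2100, 2101, 2111}
TSO: 9 outcomes — {0000, 0001, 0011, 0100, 0101, 0111, 2100, 2101, 2111}
PSO: 12 outcomes — {0000, 0001, 0011, 0100, 0101, 0111, 2000, 2001, 2011, 2100, 2101, 2111}
target 2001 ∈ {PSO}

SC:no TSO:no PSO:yes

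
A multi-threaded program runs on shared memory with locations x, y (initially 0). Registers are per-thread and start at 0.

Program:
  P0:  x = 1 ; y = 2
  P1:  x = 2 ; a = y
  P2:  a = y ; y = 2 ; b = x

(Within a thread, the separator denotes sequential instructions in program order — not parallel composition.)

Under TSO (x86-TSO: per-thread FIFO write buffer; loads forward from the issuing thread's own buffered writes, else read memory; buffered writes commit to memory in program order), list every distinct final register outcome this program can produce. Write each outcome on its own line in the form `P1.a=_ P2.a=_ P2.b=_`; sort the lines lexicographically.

P1.a=0 P2.a=0 P2.b=0
P1.a=0 P2.a=0 P2.b=1
P1.a=0 P2.a=0 P2.b=2
P1.a=0 P2.a=2 P2.b=1
P1.a=0 P2.a=2 P2.b=2
P1.a=2 P2.a=0 P2.b=0
P1.a=2 P2.a=0 P2.b=1
P1.a=2 P2.a=0 P2.b=2
P1.a=2 P2.a=2 P2.b=1
P1.a=2 P2.a=2 P2.b=2

outcome vector order: (P1.a,P2.a,P2.b)
|TSO outcomes| = 10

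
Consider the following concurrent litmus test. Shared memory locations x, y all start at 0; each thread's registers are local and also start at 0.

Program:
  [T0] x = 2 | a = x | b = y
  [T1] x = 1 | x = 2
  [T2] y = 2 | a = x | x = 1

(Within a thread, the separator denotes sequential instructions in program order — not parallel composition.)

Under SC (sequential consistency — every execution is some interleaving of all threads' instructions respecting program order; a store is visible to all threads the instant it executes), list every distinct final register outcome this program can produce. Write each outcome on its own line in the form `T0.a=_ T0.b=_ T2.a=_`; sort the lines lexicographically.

T0.a=1 T0.b=0 T2.a=1
T0.a=1 T0.b=0 T2.a=2
T0.a=1 T0.b=2 T2.a=0
T0.a=1 T0.b=2 T2.a=1
T0.a=1 T0.b=2 T2.a=2
T0.a=2 T0.b=0 T2.a=1
T0.a=2 T0.b=0 T2.a=2
T0.a=2 T0.b=2 T2.a=0
T0.a=2 T0.b=2 T2.a=1
T0.a=2 T0.b=2 T2.a=2

outcome vector order: (T0.a,T0.b,T2.a)
|SC outcomes| = 10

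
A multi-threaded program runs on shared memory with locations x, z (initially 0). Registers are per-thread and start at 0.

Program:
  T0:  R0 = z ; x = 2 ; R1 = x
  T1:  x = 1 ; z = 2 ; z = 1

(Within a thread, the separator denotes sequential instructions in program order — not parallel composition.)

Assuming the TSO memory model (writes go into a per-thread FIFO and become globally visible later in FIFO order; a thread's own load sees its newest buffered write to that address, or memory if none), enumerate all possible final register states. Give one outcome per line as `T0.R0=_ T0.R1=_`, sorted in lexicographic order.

outcome vector order: (T0.R0,T0.R1)
|TSO outcomes| = 4

T0.R0=0 T0.R1=1
T0.R0=0 T0.R1=2
T0.R0=1 T0.R1=2
T0.R0=2 T0.R1=2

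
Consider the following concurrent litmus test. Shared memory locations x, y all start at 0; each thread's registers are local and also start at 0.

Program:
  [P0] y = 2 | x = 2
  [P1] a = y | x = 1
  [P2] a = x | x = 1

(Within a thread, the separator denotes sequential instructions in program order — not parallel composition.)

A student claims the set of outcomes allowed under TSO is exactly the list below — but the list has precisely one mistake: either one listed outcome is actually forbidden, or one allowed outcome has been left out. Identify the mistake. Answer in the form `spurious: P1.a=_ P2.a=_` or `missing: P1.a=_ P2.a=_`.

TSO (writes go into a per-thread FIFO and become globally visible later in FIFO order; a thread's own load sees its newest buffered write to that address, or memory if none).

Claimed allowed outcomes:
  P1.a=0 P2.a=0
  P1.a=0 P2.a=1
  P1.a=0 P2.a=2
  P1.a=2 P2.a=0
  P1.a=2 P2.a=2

missing: P1.a=2 P2.a=1

outcome vector order: (P1.a,P2.a)
TSO: 6 outcomes — {0/0, 0/1, 0/2, 2/0, 2/1, 2/2}
TSO∖claimed = {2/1}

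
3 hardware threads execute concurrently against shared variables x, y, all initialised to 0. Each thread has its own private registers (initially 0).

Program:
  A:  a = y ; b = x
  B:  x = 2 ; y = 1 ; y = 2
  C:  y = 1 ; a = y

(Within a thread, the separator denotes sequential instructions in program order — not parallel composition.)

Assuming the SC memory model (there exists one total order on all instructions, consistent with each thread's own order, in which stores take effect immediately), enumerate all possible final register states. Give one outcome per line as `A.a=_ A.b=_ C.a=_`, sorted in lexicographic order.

outcome vector order: (A.a,A.b,C.a)
|SC outcomes| = 10

A.a=0 A.b=0 C.a=1
A.a=0 A.b=0 C.a=2
A.a=0 A.b=2 C.a=1
A.a=0 A.b=2 C.a=2
A.a=1 A.b=0 C.a=1
A.a=1 A.b=0 C.a=2
A.a=1 A.b=2 C.a=1
A.a=1 A.b=2 C.a=2
A.a=2 A.b=2 C.a=1
A.a=2 A.b=2 C.a=2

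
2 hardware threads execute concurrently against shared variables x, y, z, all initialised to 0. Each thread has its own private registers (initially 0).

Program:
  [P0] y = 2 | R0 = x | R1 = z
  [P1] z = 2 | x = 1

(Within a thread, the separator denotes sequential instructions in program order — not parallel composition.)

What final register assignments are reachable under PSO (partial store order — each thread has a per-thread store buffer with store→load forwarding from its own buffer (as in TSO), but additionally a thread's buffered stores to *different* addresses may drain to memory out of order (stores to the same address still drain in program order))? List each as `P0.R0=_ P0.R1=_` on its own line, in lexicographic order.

outcome vector order: (P0.R0,P0.R1)
|PSO outcomes| = 4

P0.R0=0 P0.R1=0
P0.R0=0 P0.R1=2
P0.R0=1 P0.R1=0
P0.R0=1 P0.R1=2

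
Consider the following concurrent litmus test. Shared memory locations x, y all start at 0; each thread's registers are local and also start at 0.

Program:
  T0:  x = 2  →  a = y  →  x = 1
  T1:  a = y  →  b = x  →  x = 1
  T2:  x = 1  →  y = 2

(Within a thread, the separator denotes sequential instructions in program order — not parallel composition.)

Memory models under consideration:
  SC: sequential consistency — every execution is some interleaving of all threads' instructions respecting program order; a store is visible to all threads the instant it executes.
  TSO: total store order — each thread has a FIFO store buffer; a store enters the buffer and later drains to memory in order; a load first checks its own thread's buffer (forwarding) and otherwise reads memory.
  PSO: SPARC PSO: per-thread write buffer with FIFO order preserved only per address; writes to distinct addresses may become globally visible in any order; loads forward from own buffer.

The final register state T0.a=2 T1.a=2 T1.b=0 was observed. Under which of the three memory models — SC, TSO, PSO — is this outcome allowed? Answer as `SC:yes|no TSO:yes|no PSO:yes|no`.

SC:no TSO:no PSO:yes

outcome vector order: (T0.a,T1.a,T1.b)
SC: 10 outcomes — {(0,0,0), (0,0,1), (0,0,2), (0,2,1), (0,2,2), (2,0,0), (2,0,1), (2,0,2), (2,2,1), (2,2,2)}
TSO: 10 outcomes — {(0,0,0), (0,0,1), (0,0,2), (0,2,1), (0,2,2), (2,0,0), (2,0,1), (2,0,2), (2,2,1), (2,2,2)}
PSO: 12 outcomes — {(0,0,0), (0,0,1), (0,0,2), (0,2,0), (0,2,1), (0,2,2), (2,0,0), (2,0,1), (2,0,2), (2,2,0), (2,2,1), (2,2,2)}
target (2,2,0) ∈ {PSO}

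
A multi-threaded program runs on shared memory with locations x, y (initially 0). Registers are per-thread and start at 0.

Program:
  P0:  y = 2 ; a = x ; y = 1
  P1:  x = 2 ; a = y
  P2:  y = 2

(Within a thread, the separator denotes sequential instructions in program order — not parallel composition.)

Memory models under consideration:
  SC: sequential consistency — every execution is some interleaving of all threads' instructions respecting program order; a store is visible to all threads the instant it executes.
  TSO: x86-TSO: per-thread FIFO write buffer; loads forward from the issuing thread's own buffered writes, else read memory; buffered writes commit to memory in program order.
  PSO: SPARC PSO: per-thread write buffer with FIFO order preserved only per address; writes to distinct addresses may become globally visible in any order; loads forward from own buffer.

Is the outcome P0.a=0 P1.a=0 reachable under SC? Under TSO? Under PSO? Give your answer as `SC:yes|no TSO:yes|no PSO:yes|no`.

SC:no TSO:yes PSO:yes

outcome vector order: (P0.a,P1.a)
under SC → <0 1>, <0 2>, <2 0>, <2 1>, <2 2>
under TSO → <0 0>, <0 1>, <0 2>, <2 0>, <2 1>, <2 2>
under PSO → <0 0>, <0 1>, <0 2>, <2 0>, <2 1>, <2 2>
target <0 0> ∈ {TSO,PSO}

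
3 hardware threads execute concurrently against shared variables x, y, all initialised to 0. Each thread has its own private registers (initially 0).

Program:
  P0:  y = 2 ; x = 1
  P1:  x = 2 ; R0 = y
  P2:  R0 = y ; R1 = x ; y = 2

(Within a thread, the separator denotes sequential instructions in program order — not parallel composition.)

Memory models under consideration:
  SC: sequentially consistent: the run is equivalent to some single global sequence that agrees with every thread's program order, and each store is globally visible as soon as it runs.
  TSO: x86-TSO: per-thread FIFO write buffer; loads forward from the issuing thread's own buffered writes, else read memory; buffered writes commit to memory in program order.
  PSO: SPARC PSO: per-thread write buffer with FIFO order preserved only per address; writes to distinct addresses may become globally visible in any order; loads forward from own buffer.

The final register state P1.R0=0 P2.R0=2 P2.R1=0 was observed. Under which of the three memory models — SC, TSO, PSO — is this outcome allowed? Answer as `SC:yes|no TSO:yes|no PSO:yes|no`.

outcome vector order: (P1.R0,P2.R0,P2.R1)
under SC → (0,0,0) (0,0,1) (0,0,2) (0,2,1) (0,2,2) (2,0,0) (2,0,1) (2,0,2) (2,2,0) (2,2,1) (2,2,2)
under TSO → (0,0,0) (0,0,1) (0,0,2) (0,2,0) (0,2,1) (0,2,2) (2,0,0) (2,0,1) (2,0,2) (2,2,0) (2,2,1) (2,2,2)
under PSO → (0,0,0) (0,0,1) (0,0,2) (0,2,0) (0,2,1) (0,2,2) (2,0,0) (2,0,1) (2,0,2) (2,2,0) (2,2,1) (2,2,2)
target (0,2,0) ∈ {TSO,PSO}

SC:no TSO:yes PSO:yes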